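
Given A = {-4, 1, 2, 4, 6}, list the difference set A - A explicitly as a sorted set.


A - A = {a - a' : a, a' ∈ A}.
Compute a - a' for each ordered pair (a, a'):
a = -4: -4--4=0, -4-1=-5, -4-2=-6, -4-4=-8, -4-6=-10
a = 1: 1--4=5, 1-1=0, 1-2=-1, 1-4=-3, 1-6=-5
a = 2: 2--4=6, 2-1=1, 2-2=0, 2-4=-2, 2-6=-4
a = 4: 4--4=8, 4-1=3, 4-2=2, 4-4=0, 4-6=-2
a = 6: 6--4=10, 6-1=5, 6-2=4, 6-4=2, 6-6=0
Collecting distinct values (and noting 0 appears from a-a):
A - A = {-10, -8, -6, -5, -4, -3, -2, -1, 0, 1, 2, 3, 4, 5, 6, 8, 10}
|A - A| = 17

A - A = {-10, -8, -6, -5, -4, -3, -2, -1, 0, 1, 2, 3, 4, 5, 6, 8, 10}


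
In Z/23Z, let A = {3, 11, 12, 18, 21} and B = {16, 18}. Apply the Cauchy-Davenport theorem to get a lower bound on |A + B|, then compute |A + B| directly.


Cauchy-Davenport: |A + B| ≥ min(p, |A| + |B| - 1) for A, B nonempty in Z/pZ.
|A| = 5, |B| = 2, p = 23.
CD lower bound = min(23, 5 + 2 - 1) = min(23, 6) = 6.
Compute A + B mod 23 directly:
a = 3: 3+16=19, 3+18=21
a = 11: 11+16=4, 11+18=6
a = 12: 12+16=5, 12+18=7
a = 18: 18+16=11, 18+18=13
a = 21: 21+16=14, 21+18=16
A + B = {4, 5, 6, 7, 11, 13, 14, 16, 19, 21}, so |A + B| = 10.
Verify: 10 ≥ 6? Yes ✓.

CD lower bound = 6, actual |A + B| = 10.


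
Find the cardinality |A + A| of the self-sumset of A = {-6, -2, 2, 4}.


A + A = {a + a' : a, a' ∈ A}; |A| = 4.
General bounds: 2|A| - 1 ≤ |A + A| ≤ |A|(|A|+1)/2, i.e. 7 ≤ |A + A| ≤ 10.
Lower bound 2|A|-1 is attained iff A is an arithmetic progression.
Enumerate sums a + a' for a ≤ a' (symmetric, so this suffices):
a = -6: -6+-6=-12, -6+-2=-8, -6+2=-4, -6+4=-2
a = -2: -2+-2=-4, -2+2=0, -2+4=2
a = 2: 2+2=4, 2+4=6
a = 4: 4+4=8
Distinct sums: {-12, -8, -4, -2, 0, 2, 4, 6, 8}
|A + A| = 9

|A + A| = 9


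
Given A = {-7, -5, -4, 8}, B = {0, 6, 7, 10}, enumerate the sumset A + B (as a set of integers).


A + B = {a + b : a ∈ A, b ∈ B}.
Enumerate all |A|·|B| = 4·4 = 16 pairs (a, b) and collect distinct sums.
a = -7: -7+0=-7, -7+6=-1, -7+7=0, -7+10=3
a = -5: -5+0=-5, -5+6=1, -5+7=2, -5+10=5
a = -4: -4+0=-4, -4+6=2, -4+7=3, -4+10=6
a = 8: 8+0=8, 8+6=14, 8+7=15, 8+10=18
Collecting distinct sums: A + B = {-7, -5, -4, -1, 0, 1, 2, 3, 5, 6, 8, 14, 15, 18}
|A + B| = 14

A + B = {-7, -5, -4, -1, 0, 1, 2, 3, 5, 6, 8, 14, 15, 18}


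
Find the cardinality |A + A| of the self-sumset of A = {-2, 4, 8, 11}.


A + A = {a + a' : a, a' ∈ A}; |A| = 4.
General bounds: 2|A| - 1 ≤ |A + A| ≤ |A|(|A|+1)/2, i.e. 7 ≤ |A + A| ≤ 10.
Lower bound 2|A|-1 is attained iff A is an arithmetic progression.
Enumerate sums a + a' for a ≤ a' (symmetric, so this suffices):
a = -2: -2+-2=-4, -2+4=2, -2+8=6, -2+11=9
a = 4: 4+4=8, 4+8=12, 4+11=15
a = 8: 8+8=16, 8+11=19
a = 11: 11+11=22
Distinct sums: {-4, 2, 6, 8, 9, 12, 15, 16, 19, 22}
|A + A| = 10

|A + A| = 10


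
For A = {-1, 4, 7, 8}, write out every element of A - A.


A - A = {a - a' : a, a' ∈ A}.
Compute a - a' for each ordered pair (a, a'):
a = -1: -1--1=0, -1-4=-5, -1-7=-8, -1-8=-9
a = 4: 4--1=5, 4-4=0, 4-7=-3, 4-8=-4
a = 7: 7--1=8, 7-4=3, 7-7=0, 7-8=-1
a = 8: 8--1=9, 8-4=4, 8-7=1, 8-8=0
Collecting distinct values (and noting 0 appears from a-a):
A - A = {-9, -8, -5, -4, -3, -1, 0, 1, 3, 4, 5, 8, 9}
|A - A| = 13

A - A = {-9, -8, -5, -4, -3, -1, 0, 1, 3, 4, 5, 8, 9}


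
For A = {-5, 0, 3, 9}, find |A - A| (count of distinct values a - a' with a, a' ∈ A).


A - A = {a - a' : a, a' ∈ A}; |A| = 4.
Bounds: 2|A|-1 ≤ |A - A| ≤ |A|² - |A| + 1, i.e. 7 ≤ |A - A| ≤ 13.
Note: 0 ∈ A - A always (from a - a). The set is symmetric: if d ∈ A - A then -d ∈ A - A.
Enumerate nonzero differences d = a - a' with a > a' (then include -d):
Positive differences: {3, 5, 6, 8, 9, 14}
Full difference set: {0} ∪ (positive diffs) ∪ (negative diffs).
|A - A| = 1 + 2·6 = 13 (matches direct enumeration: 13).

|A - A| = 13


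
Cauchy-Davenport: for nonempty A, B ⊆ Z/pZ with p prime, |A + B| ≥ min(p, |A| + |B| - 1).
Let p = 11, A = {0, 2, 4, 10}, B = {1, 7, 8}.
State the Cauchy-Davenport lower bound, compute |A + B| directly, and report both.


Cauchy-Davenport: |A + B| ≥ min(p, |A| + |B| - 1) for A, B nonempty in Z/pZ.
|A| = 4, |B| = 3, p = 11.
CD lower bound = min(11, 4 + 3 - 1) = min(11, 6) = 6.
Compute A + B mod 11 directly:
a = 0: 0+1=1, 0+7=7, 0+8=8
a = 2: 2+1=3, 2+7=9, 2+8=10
a = 4: 4+1=5, 4+7=0, 4+8=1
a = 10: 10+1=0, 10+7=6, 10+8=7
A + B = {0, 1, 3, 5, 6, 7, 8, 9, 10}, so |A + B| = 9.
Verify: 9 ≥ 6? Yes ✓.

CD lower bound = 6, actual |A + B| = 9.


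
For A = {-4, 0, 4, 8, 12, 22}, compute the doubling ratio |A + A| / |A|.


|A| = 6.
Compute A + A by enumerating all 36 pairs.
A + A = {-8, -4, 0, 4, 8, 12, 16, 18, 20, 22, 24, 26, 30, 34, 44}, so |A + A| = 15.
K = |A + A| / |A| = 15/6 = 5/2 ≈ 2.5000.
Reference: AP of size 6 gives K = 11/6 ≈ 1.8333; a fully generic set of size 6 gives K ≈ 3.5000.

|A| = 6, |A + A| = 15, K = 15/6 = 5/2.


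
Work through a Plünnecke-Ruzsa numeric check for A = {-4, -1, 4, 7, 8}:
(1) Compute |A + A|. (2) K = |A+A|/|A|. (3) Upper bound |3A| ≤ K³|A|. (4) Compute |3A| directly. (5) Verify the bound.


|A| = 5.
Step 1: Compute A + A by enumerating all 25 pairs.
A + A = {-8, -5, -2, 0, 3, 4, 6, 7, 8, 11, 12, 14, 15, 16}, so |A + A| = 14.
Step 2: Doubling constant K = |A + A|/|A| = 14/5 = 14/5 ≈ 2.8000.
Step 3: Plünnecke-Ruzsa gives |3A| ≤ K³·|A| = (2.8000)³ · 5 ≈ 109.7600.
Step 4: Compute 3A = A + A + A directly by enumerating all triples (a,b,c) ∈ A³; |3A| = 28.
Step 5: Check 28 ≤ 109.7600? Yes ✓.

K = 14/5, Plünnecke-Ruzsa bound K³|A| ≈ 109.7600, |3A| = 28, inequality holds.


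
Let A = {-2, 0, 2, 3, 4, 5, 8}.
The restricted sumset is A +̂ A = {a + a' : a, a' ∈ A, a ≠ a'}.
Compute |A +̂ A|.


Restricted sumset: A +̂ A = {a + a' : a ∈ A, a' ∈ A, a ≠ a'}.
Equivalently, take A + A and drop any sum 2a that is achievable ONLY as a + a for a ∈ A (i.e. sums representable only with equal summands).
Enumerate pairs (a, a') with a < a' (symmetric, so each unordered pair gives one sum; this covers all a ≠ a'):
  -2 + 0 = -2
  -2 + 2 = 0
  -2 + 3 = 1
  -2 + 4 = 2
  -2 + 5 = 3
  -2 + 8 = 6
  0 + 2 = 2
  0 + 3 = 3
  0 + 4 = 4
  0 + 5 = 5
  0 + 8 = 8
  2 + 3 = 5
  2 + 4 = 6
  2 + 5 = 7
  2 + 8 = 10
  3 + 4 = 7
  3 + 5 = 8
  3 + 8 = 11
  4 + 5 = 9
  4 + 8 = 12
  5 + 8 = 13
Collected distinct sums: {-2, 0, 1, 2, 3, 4, 5, 6, 7, 8, 9, 10, 11, 12, 13}
|A +̂ A| = 15
(Reference bound: |A +̂ A| ≥ 2|A| - 3 for |A| ≥ 2, with |A| = 7 giving ≥ 11.)

|A +̂ A| = 15


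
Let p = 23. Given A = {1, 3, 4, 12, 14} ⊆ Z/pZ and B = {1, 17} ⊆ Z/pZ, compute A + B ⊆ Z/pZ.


Work in Z/23Z: reduce every sum a + b modulo 23.
Enumerate all 10 pairs:
a = 1: 1+1=2, 1+17=18
a = 3: 3+1=4, 3+17=20
a = 4: 4+1=5, 4+17=21
a = 12: 12+1=13, 12+17=6
a = 14: 14+1=15, 14+17=8
Distinct residues collected: {2, 4, 5, 6, 8, 13, 15, 18, 20, 21}
|A + B| = 10 (out of 23 total residues).

A + B = {2, 4, 5, 6, 8, 13, 15, 18, 20, 21}


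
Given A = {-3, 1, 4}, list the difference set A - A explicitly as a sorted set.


A - A = {a - a' : a, a' ∈ A}.
Compute a - a' for each ordered pair (a, a'):
a = -3: -3--3=0, -3-1=-4, -3-4=-7
a = 1: 1--3=4, 1-1=0, 1-4=-3
a = 4: 4--3=7, 4-1=3, 4-4=0
Collecting distinct values (and noting 0 appears from a-a):
A - A = {-7, -4, -3, 0, 3, 4, 7}
|A - A| = 7

A - A = {-7, -4, -3, 0, 3, 4, 7}


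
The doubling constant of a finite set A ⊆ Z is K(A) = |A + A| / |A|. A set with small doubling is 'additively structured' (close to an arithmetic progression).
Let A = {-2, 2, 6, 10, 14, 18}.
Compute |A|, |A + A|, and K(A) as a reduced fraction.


|A| = 6.
Compute A + A by enumerating all 36 pairs.
A + A = {-4, 0, 4, 8, 12, 16, 20, 24, 28, 32, 36}, so |A + A| = 11.
K = |A + A| / |A| = 11/6 (already in lowest terms) ≈ 1.8333.
Reference: AP of size 6 gives K = 11/6 ≈ 1.8333; a fully generic set of size 6 gives K ≈ 3.5000.

|A| = 6, |A + A| = 11, K = 11/6.


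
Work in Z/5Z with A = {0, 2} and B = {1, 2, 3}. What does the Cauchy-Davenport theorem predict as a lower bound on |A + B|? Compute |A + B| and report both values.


Cauchy-Davenport: |A + B| ≥ min(p, |A| + |B| - 1) for A, B nonempty in Z/pZ.
|A| = 2, |B| = 3, p = 5.
CD lower bound = min(5, 2 + 3 - 1) = min(5, 4) = 4.
Compute A + B mod 5 directly:
a = 0: 0+1=1, 0+2=2, 0+3=3
a = 2: 2+1=3, 2+2=4, 2+3=0
A + B = {0, 1, 2, 3, 4}, so |A + B| = 5.
Verify: 5 ≥ 4? Yes ✓.

CD lower bound = 4, actual |A + B| = 5.


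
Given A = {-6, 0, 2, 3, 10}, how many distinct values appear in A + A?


A + A = {a + a' : a, a' ∈ A}; |A| = 5.
General bounds: 2|A| - 1 ≤ |A + A| ≤ |A|(|A|+1)/2, i.e. 9 ≤ |A + A| ≤ 15.
Lower bound 2|A|-1 is attained iff A is an arithmetic progression.
Enumerate sums a + a' for a ≤ a' (symmetric, so this suffices):
a = -6: -6+-6=-12, -6+0=-6, -6+2=-4, -6+3=-3, -6+10=4
a = 0: 0+0=0, 0+2=2, 0+3=3, 0+10=10
a = 2: 2+2=4, 2+3=5, 2+10=12
a = 3: 3+3=6, 3+10=13
a = 10: 10+10=20
Distinct sums: {-12, -6, -4, -3, 0, 2, 3, 4, 5, 6, 10, 12, 13, 20}
|A + A| = 14

|A + A| = 14


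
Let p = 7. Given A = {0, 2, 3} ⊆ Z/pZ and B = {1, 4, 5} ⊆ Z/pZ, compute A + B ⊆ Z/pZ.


Work in Z/7Z: reduce every sum a + b modulo 7.
Enumerate all 9 pairs:
a = 0: 0+1=1, 0+4=4, 0+5=5
a = 2: 2+1=3, 2+4=6, 2+5=0
a = 3: 3+1=4, 3+4=0, 3+5=1
Distinct residues collected: {0, 1, 3, 4, 5, 6}
|A + B| = 6 (out of 7 total residues).

A + B = {0, 1, 3, 4, 5, 6}


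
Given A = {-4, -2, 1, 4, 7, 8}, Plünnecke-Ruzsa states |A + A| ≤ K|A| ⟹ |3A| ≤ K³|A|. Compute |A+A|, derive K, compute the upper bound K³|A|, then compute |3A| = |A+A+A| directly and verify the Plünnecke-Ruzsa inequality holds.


|A| = 6.
Step 1: Compute A + A by enumerating all 36 pairs.
A + A = {-8, -6, -4, -3, -1, 0, 2, 3, 4, 5, 6, 8, 9, 11, 12, 14, 15, 16}, so |A + A| = 18.
Step 2: Doubling constant K = |A + A|/|A| = 18/6 = 18/6 ≈ 3.0000.
Step 3: Plünnecke-Ruzsa gives |3A| ≤ K³·|A| = (3.0000)³ · 6 ≈ 162.0000.
Step 4: Compute 3A = A + A + A directly by enumerating all triples (a,b,c) ∈ A³; |3A| = 35.
Step 5: Check 35 ≤ 162.0000? Yes ✓.

K = 18/6, Plünnecke-Ruzsa bound K³|A| ≈ 162.0000, |3A| = 35, inequality holds.


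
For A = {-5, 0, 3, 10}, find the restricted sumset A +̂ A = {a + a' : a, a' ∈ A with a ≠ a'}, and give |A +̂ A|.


Restricted sumset: A +̂ A = {a + a' : a ∈ A, a' ∈ A, a ≠ a'}.
Equivalently, take A + A and drop any sum 2a that is achievable ONLY as a + a for a ∈ A (i.e. sums representable only with equal summands).
Enumerate pairs (a, a') with a < a' (symmetric, so each unordered pair gives one sum; this covers all a ≠ a'):
  -5 + 0 = -5
  -5 + 3 = -2
  -5 + 10 = 5
  0 + 3 = 3
  0 + 10 = 10
  3 + 10 = 13
Collected distinct sums: {-5, -2, 3, 5, 10, 13}
|A +̂ A| = 6
(Reference bound: |A +̂ A| ≥ 2|A| - 3 for |A| ≥ 2, with |A| = 4 giving ≥ 5.)

|A +̂ A| = 6


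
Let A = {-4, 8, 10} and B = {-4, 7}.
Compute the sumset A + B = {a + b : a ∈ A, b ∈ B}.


A + B = {a + b : a ∈ A, b ∈ B}.
Enumerate all |A|·|B| = 3·2 = 6 pairs (a, b) and collect distinct sums.
a = -4: -4+-4=-8, -4+7=3
a = 8: 8+-4=4, 8+7=15
a = 10: 10+-4=6, 10+7=17
Collecting distinct sums: A + B = {-8, 3, 4, 6, 15, 17}
|A + B| = 6

A + B = {-8, 3, 4, 6, 15, 17}


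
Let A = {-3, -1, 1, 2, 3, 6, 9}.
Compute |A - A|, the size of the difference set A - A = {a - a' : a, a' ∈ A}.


A - A = {a - a' : a, a' ∈ A}; |A| = 7.
Bounds: 2|A|-1 ≤ |A - A| ≤ |A|² - |A| + 1, i.e. 13 ≤ |A - A| ≤ 43.
Note: 0 ∈ A - A always (from a - a). The set is symmetric: if d ∈ A - A then -d ∈ A - A.
Enumerate nonzero differences d = a - a' with a > a' (then include -d):
Positive differences: {1, 2, 3, 4, 5, 6, 7, 8, 9, 10, 12}
Full difference set: {0} ∪ (positive diffs) ∪ (negative diffs).
|A - A| = 1 + 2·11 = 23 (matches direct enumeration: 23).

|A - A| = 23


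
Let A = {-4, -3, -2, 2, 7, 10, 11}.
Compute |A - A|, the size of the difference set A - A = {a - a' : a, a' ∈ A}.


A - A = {a - a' : a, a' ∈ A}; |A| = 7.
Bounds: 2|A|-1 ≤ |A - A| ≤ |A|² - |A| + 1, i.e. 13 ≤ |A - A| ≤ 43.
Note: 0 ∈ A - A always (from a - a). The set is symmetric: if d ∈ A - A then -d ∈ A - A.
Enumerate nonzero differences d = a - a' with a > a' (then include -d):
Positive differences: {1, 2, 3, 4, 5, 6, 8, 9, 10, 11, 12, 13, 14, 15}
Full difference set: {0} ∪ (positive diffs) ∪ (negative diffs).
|A - A| = 1 + 2·14 = 29 (matches direct enumeration: 29).

|A - A| = 29


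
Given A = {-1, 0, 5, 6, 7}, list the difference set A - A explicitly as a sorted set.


A - A = {a - a' : a, a' ∈ A}.
Compute a - a' for each ordered pair (a, a'):
a = -1: -1--1=0, -1-0=-1, -1-5=-6, -1-6=-7, -1-7=-8
a = 0: 0--1=1, 0-0=0, 0-5=-5, 0-6=-6, 0-7=-7
a = 5: 5--1=6, 5-0=5, 5-5=0, 5-6=-1, 5-7=-2
a = 6: 6--1=7, 6-0=6, 6-5=1, 6-6=0, 6-7=-1
a = 7: 7--1=8, 7-0=7, 7-5=2, 7-6=1, 7-7=0
Collecting distinct values (and noting 0 appears from a-a):
A - A = {-8, -7, -6, -5, -2, -1, 0, 1, 2, 5, 6, 7, 8}
|A - A| = 13

A - A = {-8, -7, -6, -5, -2, -1, 0, 1, 2, 5, 6, 7, 8}


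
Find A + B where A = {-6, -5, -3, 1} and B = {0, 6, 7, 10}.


A + B = {a + b : a ∈ A, b ∈ B}.
Enumerate all |A|·|B| = 4·4 = 16 pairs (a, b) and collect distinct sums.
a = -6: -6+0=-6, -6+6=0, -6+7=1, -6+10=4
a = -5: -5+0=-5, -5+6=1, -5+7=2, -5+10=5
a = -3: -3+0=-3, -3+6=3, -3+7=4, -3+10=7
a = 1: 1+0=1, 1+6=7, 1+7=8, 1+10=11
Collecting distinct sums: A + B = {-6, -5, -3, 0, 1, 2, 3, 4, 5, 7, 8, 11}
|A + B| = 12

A + B = {-6, -5, -3, 0, 1, 2, 3, 4, 5, 7, 8, 11}


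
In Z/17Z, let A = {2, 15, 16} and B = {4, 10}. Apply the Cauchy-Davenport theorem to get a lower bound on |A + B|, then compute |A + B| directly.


Cauchy-Davenport: |A + B| ≥ min(p, |A| + |B| - 1) for A, B nonempty in Z/pZ.
|A| = 3, |B| = 2, p = 17.
CD lower bound = min(17, 3 + 2 - 1) = min(17, 4) = 4.
Compute A + B mod 17 directly:
a = 2: 2+4=6, 2+10=12
a = 15: 15+4=2, 15+10=8
a = 16: 16+4=3, 16+10=9
A + B = {2, 3, 6, 8, 9, 12}, so |A + B| = 6.
Verify: 6 ≥ 4? Yes ✓.

CD lower bound = 4, actual |A + B| = 6.


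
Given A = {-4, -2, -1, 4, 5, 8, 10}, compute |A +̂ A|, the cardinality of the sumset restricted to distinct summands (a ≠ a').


Restricted sumset: A +̂ A = {a + a' : a ∈ A, a' ∈ A, a ≠ a'}.
Equivalently, take A + A and drop any sum 2a that is achievable ONLY as a + a for a ∈ A (i.e. sums representable only with equal summands).
Enumerate pairs (a, a') with a < a' (symmetric, so each unordered pair gives one sum; this covers all a ≠ a'):
  -4 + -2 = -6
  -4 + -1 = -5
  -4 + 4 = 0
  -4 + 5 = 1
  -4 + 8 = 4
  -4 + 10 = 6
  -2 + -1 = -3
  -2 + 4 = 2
  -2 + 5 = 3
  -2 + 8 = 6
  -2 + 10 = 8
  -1 + 4 = 3
  -1 + 5 = 4
  -1 + 8 = 7
  -1 + 10 = 9
  4 + 5 = 9
  4 + 8 = 12
  4 + 10 = 14
  5 + 8 = 13
  5 + 10 = 15
  8 + 10 = 18
Collected distinct sums: {-6, -5, -3, 0, 1, 2, 3, 4, 6, 7, 8, 9, 12, 13, 14, 15, 18}
|A +̂ A| = 17
(Reference bound: |A +̂ A| ≥ 2|A| - 3 for |A| ≥ 2, with |A| = 7 giving ≥ 11.)

|A +̂ A| = 17


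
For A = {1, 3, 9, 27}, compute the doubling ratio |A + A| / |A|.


|A| = 4.
Compute A + A by enumerating all 16 pairs.
A + A = {2, 4, 6, 10, 12, 18, 28, 30, 36, 54}, so |A + A| = 10.
K = |A + A| / |A| = 10/4 = 5/2 ≈ 2.5000.
Reference: AP of size 4 gives K = 7/4 ≈ 1.7500; a fully generic set of size 4 gives K ≈ 2.5000.

|A| = 4, |A + A| = 10, K = 10/4 = 5/2.


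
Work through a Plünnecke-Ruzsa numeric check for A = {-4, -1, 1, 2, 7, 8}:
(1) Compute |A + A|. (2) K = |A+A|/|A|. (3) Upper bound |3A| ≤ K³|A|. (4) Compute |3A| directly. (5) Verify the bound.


|A| = 6.
Step 1: Compute A + A by enumerating all 36 pairs.
A + A = {-8, -5, -3, -2, 0, 1, 2, 3, 4, 6, 7, 8, 9, 10, 14, 15, 16}, so |A + A| = 17.
Step 2: Doubling constant K = |A + A|/|A| = 17/6 = 17/6 ≈ 2.8333.
Step 3: Plünnecke-Ruzsa gives |3A| ≤ K³·|A| = (2.8333)³ · 6 ≈ 136.4722.
Step 4: Compute 3A = A + A + A directly by enumerating all triples (a,b,c) ∈ A³; |3A| = 31.
Step 5: Check 31 ≤ 136.4722? Yes ✓.

K = 17/6, Plünnecke-Ruzsa bound K³|A| ≈ 136.4722, |3A| = 31, inequality holds.


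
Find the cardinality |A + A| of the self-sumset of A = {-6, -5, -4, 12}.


A + A = {a + a' : a, a' ∈ A}; |A| = 4.
General bounds: 2|A| - 1 ≤ |A + A| ≤ |A|(|A|+1)/2, i.e. 7 ≤ |A + A| ≤ 10.
Lower bound 2|A|-1 is attained iff A is an arithmetic progression.
Enumerate sums a + a' for a ≤ a' (symmetric, so this suffices):
a = -6: -6+-6=-12, -6+-5=-11, -6+-4=-10, -6+12=6
a = -5: -5+-5=-10, -5+-4=-9, -5+12=7
a = -4: -4+-4=-8, -4+12=8
a = 12: 12+12=24
Distinct sums: {-12, -11, -10, -9, -8, 6, 7, 8, 24}
|A + A| = 9

|A + A| = 9


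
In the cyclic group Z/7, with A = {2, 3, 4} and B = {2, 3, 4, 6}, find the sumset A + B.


Work in Z/7Z: reduce every sum a + b modulo 7.
Enumerate all 12 pairs:
a = 2: 2+2=4, 2+3=5, 2+4=6, 2+6=1
a = 3: 3+2=5, 3+3=6, 3+4=0, 3+6=2
a = 4: 4+2=6, 4+3=0, 4+4=1, 4+6=3
Distinct residues collected: {0, 1, 2, 3, 4, 5, 6}
|A + B| = 7 (out of 7 total residues).

A + B = {0, 1, 2, 3, 4, 5, 6}


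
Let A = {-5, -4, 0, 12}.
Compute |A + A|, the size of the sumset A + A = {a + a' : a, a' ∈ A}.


A + A = {a + a' : a, a' ∈ A}; |A| = 4.
General bounds: 2|A| - 1 ≤ |A + A| ≤ |A|(|A|+1)/2, i.e. 7 ≤ |A + A| ≤ 10.
Lower bound 2|A|-1 is attained iff A is an arithmetic progression.
Enumerate sums a + a' for a ≤ a' (symmetric, so this suffices):
a = -5: -5+-5=-10, -5+-4=-9, -5+0=-5, -5+12=7
a = -4: -4+-4=-8, -4+0=-4, -4+12=8
a = 0: 0+0=0, 0+12=12
a = 12: 12+12=24
Distinct sums: {-10, -9, -8, -5, -4, 0, 7, 8, 12, 24}
|A + A| = 10

|A + A| = 10


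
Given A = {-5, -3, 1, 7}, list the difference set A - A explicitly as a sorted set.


A - A = {a - a' : a, a' ∈ A}.
Compute a - a' for each ordered pair (a, a'):
a = -5: -5--5=0, -5--3=-2, -5-1=-6, -5-7=-12
a = -3: -3--5=2, -3--3=0, -3-1=-4, -3-7=-10
a = 1: 1--5=6, 1--3=4, 1-1=0, 1-7=-6
a = 7: 7--5=12, 7--3=10, 7-1=6, 7-7=0
Collecting distinct values (and noting 0 appears from a-a):
A - A = {-12, -10, -6, -4, -2, 0, 2, 4, 6, 10, 12}
|A - A| = 11

A - A = {-12, -10, -6, -4, -2, 0, 2, 4, 6, 10, 12}


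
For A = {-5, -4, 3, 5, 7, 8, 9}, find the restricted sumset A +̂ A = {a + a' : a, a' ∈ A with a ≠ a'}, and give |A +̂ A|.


Restricted sumset: A +̂ A = {a + a' : a ∈ A, a' ∈ A, a ≠ a'}.
Equivalently, take A + A and drop any sum 2a that is achievable ONLY as a + a for a ∈ A (i.e. sums representable only with equal summands).
Enumerate pairs (a, a') with a < a' (symmetric, so each unordered pair gives one sum; this covers all a ≠ a'):
  -5 + -4 = -9
  -5 + 3 = -2
  -5 + 5 = 0
  -5 + 7 = 2
  -5 + 8 = 3
  -5 + 9 = 4
  -4 + 3 = -1
  -4 + 5 = 1
  -4 + 7 = 3
  -4 + 8 = 4
  -4 + 9 = 5
  3 + 5 = 8
  3 + 7 = 10
  3 + 8 = 11
  3 + 9 = 12
  5 + 7 = 12
  5 + 8 = 13
  5 + 9 = 14
  7 + 8 = 15
  7 + 9 = 16
  8 + 9 = 17
Collected distinct sums: {-9, -2, -1, 0, 1, 2, 3, 4, 5, 8, 10, 11, 12, 13, 14, 15, 16, 17}
|A +̂ A| = 18
(Reference bound: |A +̂ A| ≥ 2|A| - 3 for |A| ≥ 2, with |A| = 7 giving ≥ 11.)

|A +̂ A| = 18


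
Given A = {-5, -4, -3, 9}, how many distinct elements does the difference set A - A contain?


A - A = {a - a' : a, a' ∈ A}; |A| = 4.
Bounds: 2|A|-1 ≤ |A - A| ≤ |A|² - |A| + 1, i.e. 7 ≤ |A - A| ≤ 13.
Note: 0 ∈ A - A always (from a - a). The set is symmetric: if d ∈ A - A then -d ∈ A - A.
Enumerate nonzero differences d = a - a' with a > a' (then include -d):
Positive differences: {1, 2, 12, 13, 14}
Full difference set: {0} ∪ (positive diffs) ∪ (negative diffs).
|A - A| = 1 + 2·5 = 11 (matches direct enumeration: 11).

|A - A| = 11


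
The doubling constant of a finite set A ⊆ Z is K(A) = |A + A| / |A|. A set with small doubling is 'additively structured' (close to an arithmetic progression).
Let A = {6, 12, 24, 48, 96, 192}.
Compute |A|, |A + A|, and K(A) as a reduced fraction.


|A| = 6.
Compute A + A by enumerating all 36 pairs.
A + A = {12, 18, 24, 30, 36, 48, 54, 60, 72, 96, 102, 108, 120, 144, 192, 198, 204, 216, 240, 288, 384}, so |A + A| = 21.
K = |A + A| / |A| = 21/6 = 7/2 ≈ 3.5000.
Reference: AP of size 6 gives K = 11/6 ≈ 1.8333; a fully generic set of size 6 gives K ≈ 3.5000.

|A| = 6, |A + A| = 21, K = 21/6 = 7/2.


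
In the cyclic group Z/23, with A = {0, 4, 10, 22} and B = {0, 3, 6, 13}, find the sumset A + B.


Work in Z/23Z: reduce every sum a + b modulo 23.
Enumerate all 16 pairs:
a = 0: 0+0=0, 0+3=3, 0+6=6, 0+13=13
a = 4: 4+0=4, 4+3=7, 4+6=10, 4+13=17
a = 10: 10+0=10, 10+3=13, 10+6=16, 10+13=0
a = 22: 22+0=22, 22+3=2, 22+6=5, 22+13=12
Distinct residues collected: {0, 2, 3, 4, 5, 6, 7, 10, 12, 13, 16, 17, 22}
|A + B| = 13 (out of 23 total residues).

A + B = {0, 2, 3, 4, 5, 6, 7, 10, 12, 13, 16, 17, 22}


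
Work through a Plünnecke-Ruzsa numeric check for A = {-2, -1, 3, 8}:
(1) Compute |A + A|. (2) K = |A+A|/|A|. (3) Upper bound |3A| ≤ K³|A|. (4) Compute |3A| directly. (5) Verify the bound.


|A| = 4.
Step 1: Compute A + A by enumerating all 16 pairs.
A + A = {-4, -3, -2, 1, 2, 6, 7, 11, 16}, so |A + A| = 9.
Step 2: Doubling constant K = |A + A|/|A| = 9/4 = 9/4 ≈ 2.2500.
Step 3: Plünnecke-Ruzsa gives |3A| ≤ K³·|A| = (2.2500)³ · 4 ≈ 45.5625.
Step 4: Compute 3A = A + A + A directly by enumerating all triples (a,b,c) ∈ A³; |3A| = 16.
Step 5: Check 16 ≤ 45.5625? Yes ✓.

K = 9/4, Plünnecke-Ruzsa bound K³|A| ≈ 45.5625, |3A| = 16, inequality holds.


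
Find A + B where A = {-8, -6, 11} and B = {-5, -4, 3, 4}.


A + B = {a + b : a ∈ A, b ∈ B}.
Enumerate all |A|·|B| = 3·4 = 12 pairs (a, b) and collect distinct sums.
a = -8: -8+-5=-13, -8+-4=-12, -8+3=-5, -8+4=-4
a = -6: -6+-5=-11, -6+-4=-10, -6+3=-3, -6+4=-2
a = 11: 11+-5=6, 11+-4=7, 11+3=14, 11+4=15
Collecting distinct sums: A + B = {-13, -12, -11, -10, -5, -4, -3, -2, 6, 7, 14, 15}
|A + B| = 12

A + B = {-13, -12, -11, -10, -5, -4, -3, -2, 6, 7, 14, 15}


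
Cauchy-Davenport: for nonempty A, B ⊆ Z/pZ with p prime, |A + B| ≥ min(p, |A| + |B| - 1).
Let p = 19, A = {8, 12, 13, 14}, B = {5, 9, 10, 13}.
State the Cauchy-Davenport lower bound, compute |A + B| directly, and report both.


Cauchy-Davenport: |A + B| ≥ min(p, |A| + |B| - 1) for A, B nonempty in Z/pZ.
|A| = 4, |B| = 4, p = 19.
CD lower bound = min(19, 4 + 4 - 1) = min(19, 7) = 7.
Compute A + B mod 19 directly:
a = 8: 8+5=13, 8+9=17, 8+10=18, 8+13=2
a = 12: 12+5=17, 12+9=2, 12+10=3, 12+13=6
a = 13: 13+5=18, 13+9=3, 13+10=4, 13+13=7
a = 14: 14+5=0, 14+9=4, 14+10=5, 14+13=8
A + B = {0, 2, 3, 4, 5, 6, 7, 8, 13, 17, 18}, so |A + B| = 11.
Verify: 11 ≥ 7? Yes ✓.

CD lower bound = 7, actual |A + B| = 11.


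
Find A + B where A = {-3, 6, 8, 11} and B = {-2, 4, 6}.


A + B = {a + b : a ∈ A, b ∈ B}.
Enumerate all |A|·|B| = 4·3 = 12 pairs (a, b) and collect distinct sums.
a = -3: -3+-2=-5, -3+4=1, -3+6=3
a = 6: 6+-2=4, 6+4=10, 6+6=12
a = 8: 8+-2=6, 8+4=12, 8+6=14
a = 11: 11+-2=9, 11+4=15, 11+6=17
Collecting distinct sums: A + B = {-5, 1, 3, 4, 6, 9, 10, 12, 14, 15, 17}
|A + B| = 11

A + B = {-5, 1, 3, 4, 6, 9, 10, 12, 14, 15, 17}


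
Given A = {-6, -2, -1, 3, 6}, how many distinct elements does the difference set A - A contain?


A - A = {a - a' : a, a' ∈ A}; |A| = 5.
Bounds: 2|A|-1 ≤ |A - A| ≤ |A|² - |A| + 1, i.e. 9 ≤ |A - A| ≤ 21.
Note: 0 ∈ A - A always (from a - a). The set is symmetric: if d ∈ A - A then -d ∈ A - A.
Enumerate nonzero differences d = a - a' with a > a' (then include -d):
Positive differences: {1, 3, 4, 5, 7, 8, 9, 12}
Full difference set: {0} ∪ (positive diffs) ∪ (negative diffs).
|A - A| = 1 + 2·8 = 17 (matches direct enumeration: 17).

|A - A| = 17


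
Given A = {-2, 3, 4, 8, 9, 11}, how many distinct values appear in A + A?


A + A = {a + a' : a, a' ∈ A}; |A| = 6.
General bounds: 2|A| - 1 ≤ |A + A| ≤ |A|(|A|+1)/2, i.e. 11 ≤ |A + A| ≤ 21.
Lower bound 2|A|-1 is attained iff A is an arithmetic progression.
Enumerate sums a + a' for a ≤ a' (symmetric, so this suffices):
a = -2: -2+-2=-4, -2+3=1, -2+4=2, -2+8=6, -2+9=7, -2+11=9
a = 3: 3+3=6, 3+4=7, 3+8=11, 3+9=12, 3+11=14
a = 4: 4+4=8, 4+8=12, 4+9=13, 4+11=15
a = 8: 8+8=16, 8+9=17, 8+11=19
a = 9: 9+9=18, 9+11=20
a = 11: 11+11=22
Distinct sums: {-4, 1, 2, 6, 7, 8, 9, 11, 12, 13, 14, 15, 16, 17, 18, 19, 20, 22}
|A + A| = 18

|A + A| = 18


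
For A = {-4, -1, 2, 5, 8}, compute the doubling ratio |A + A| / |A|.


|A| = 5.
Compute A + A by enumerating all 25 pairs.
A + A = {-8, -5, -2, 1, 4, 7, 10, 13, 16}, so |A + A| = 9.
K = |A + A| / |A| = 9/5 (already in lowest terms) ≈ 1.8000.
Reference: AP of size 5 gives K = 9/5 ≈ 1.8000; a fully generic set of size 5 gives K ≈ 3.0000.

|A| = 5, |A + A| = 9, K = 9/5.


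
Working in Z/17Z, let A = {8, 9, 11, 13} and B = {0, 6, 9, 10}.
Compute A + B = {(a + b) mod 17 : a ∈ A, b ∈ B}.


Work in Z/17Z: reduce every sum a + b modulo 17.
Enumerate all 16 pairs:
a = 8: 8+0=8, 8+6=14, 8+9=0, 8+10=1
a = 9: 9+0=9, 9+6=15, 9+9=1, 9+10=2
a = 11: 11+0=11, 11+6=0, 11+9=3, 11+10=4
a = 13: 13+0=13, 13+6=2, 13+9=5, 13+10=6
Distinct residues collected: {0, 1, 2, 3, 4, 5, 6, 8, 9, 11, 13, 14, 15}
|A + B| = 13 (out of 17 total residues).

A + B = {0, 1, 2, 3, 4, 5, 6, 8, 9, 11, 13, 14, 15}


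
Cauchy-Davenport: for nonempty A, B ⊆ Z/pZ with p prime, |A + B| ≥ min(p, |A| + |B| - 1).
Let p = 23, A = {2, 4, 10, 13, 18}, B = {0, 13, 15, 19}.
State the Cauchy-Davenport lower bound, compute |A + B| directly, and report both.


Cauchy-Davenport: |A + B| ≥ min(p, |A| + |B| - 1) for A, B nonempty in Z/pZ.
|A| = 5, |B| = 4, p = 23.
CD lower bound = min(23, 5 + 4 - 1) = min(23, 8) = 8.
Compute A + B mod 23 directly:
a = 2: 2+0=2, 2+13=15, 2+15=17, 2+19=21
a = 4: 4+0=4, 4+13=17, 4+15=19, 4+19=0
a = 10: 10+0=10, 10+13=0, 10+15=2, 10+19=6
a = 13: 13+0=13, 13+13=3, 13+15=5, 13+19=9
a = 18: 18+0=18, 18+13=8, 18+15=10, 18+19=14
A + B = {0, 2, 3, 4, 5, 6, 8, 9, 10, 13, 14, 15, 17, 18, 19, 21}, so |A + B| = 16.
Verify: 16 ≥ 8? Yes ✓.

CD lower bound = 8, actual |A + B| = 16.


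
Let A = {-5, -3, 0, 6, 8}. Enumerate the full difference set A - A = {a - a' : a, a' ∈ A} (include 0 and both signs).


A - A = {a - a' : a, a' ∈ A}.
Compute a - a' for each ordered pair (a, a'):
a = -5: -5--5=0, -5--3=-2, -5-0=-5, -5-6=-11, -5-8=-13
a = -3: -3--5=2, -3--3=0, -3-0=-3, -3-6=-9, -3-8=-11
a = 0: 0--5=5, 0--3=3, 0-0=0, 0-6=-6, 0-8=-8
a = 6: 6--5=11, 6--3=9, 6-0=6, 6-6=0, 6-8=-2
a = 8: 8--5=13, 8--3=11, 8-0=8, 8-6=2, 8-8=0
Collecting distinct values (and noting 0 appears from a-a):
A - A = {-13, -11, -9, -8, -6, -5, -3, -2, 0, 2, 3, 5, 6, 8, 9, 11, 13}
|A - A| = 17

A - A = {-13, -11, -9, -8, -6, -5, -3, -2, 0, 2, 3, 5, 6, 8, 9, 11, 13}


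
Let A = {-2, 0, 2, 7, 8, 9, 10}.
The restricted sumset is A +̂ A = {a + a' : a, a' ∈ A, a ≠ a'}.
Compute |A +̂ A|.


Restricted sumset: A +̂ A = {a + a' : a ∈ A, a' ∈ A, a ≠ a'}.
Equivalently, take A + A and drop any sum 2a that is achievable ONLY as a + a for a ∈ A (i.e. sums representable only with equal summands).
Enumerate pairs (a, a') with a < a' (symmetric, so each unordered pair gives one sum; this covers all a ≠ a'):
  -2 + 0 = -2
  -2 + 2 = 0
  -2 + 7 = 5
  -2 + 8 = 6
  -2 + 9 = 7
  -2 + 10 = 8
  0 + 2 = 2
  0 + 7 = 7
  0 + 8 = 8
  0 + 9 = 9
  0 + 10 = 10
  2 + 7 = 9
  2 + 8 = 10
  2 + 9 = 11
  2 + 10 = 12
  7 + 8 = 15
  7 + 9 = 16
  7 + 10 = 17
  8 + 9 = 17
  8 + 10 = 18
  9 + 10 = 19
Collected distinct sums: {-2, 0, 2, 5, 6, 7, 8, 9, 10, 11, 12, 15, 16, 17, 18, 19}
|A +̂ A| = 16
(Reference bound: |A +̂ A| ≥ 2|A| - 3 for |A| ≥ 2, with |A| = 7 giving ≥ 11.)

|A +̂ A| = 16


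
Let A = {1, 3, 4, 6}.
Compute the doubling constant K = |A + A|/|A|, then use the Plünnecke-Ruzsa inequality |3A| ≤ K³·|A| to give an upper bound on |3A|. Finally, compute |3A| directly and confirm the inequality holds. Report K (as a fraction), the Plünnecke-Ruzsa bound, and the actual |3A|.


|A| = 4.
Step 1: Compute A + A by enumerating all 16 pairs.
A + A = {2, 4, 5, 6, 7, 8, 9, 10, 12}, so |A + A| = 9.
Step 2: Doubling constant K = |A + A|/|A| = 9/4 = 9/4 ≈ 2.2500.
Step 3: Plünnecke-Ruzsa gives |3A| ≤ K³·|A| = (2.2500)³ · 4 ≈ 45.5625.
Step 4: Compute 3A = A + A + A directly by enumerating all triples (a,b,c) ∈ A³; |3A| = 14.
Step 5: Check 14 ≤ 45.5625? Yes ✓.

K = 9/4, Plünnecke-Ruzsa bound K³|A| ≈ 45.5625, |3A| = 14, inequality holds.


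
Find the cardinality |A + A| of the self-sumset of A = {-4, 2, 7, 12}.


A + A = {a + a' : a, a' ∈ A}; |A| = 4.
General bounds: 2|A| - 1 ≤ |A + A| ≤ |A|(|A|+1)/2, i.e. 7 ≤ |A + A| ≤ 10.
Lower bound 2|A|-1 is attained iff A is an arithmetic progression.
Enumerate sums a + a' for a ≤ a' (symmetric, so this suffices):
a = -4: -4+-4=-8, -4+2=-2, -4+7=3, -4+12=8
a = 2: 2+2=4, 2+7=9, 2+12=14
a = 7: 7+7=14, 7+12=19
a = 12: 12+12=24
Distinct sums: {-8, -2, 3, 4, 8, 9, 14, 19, 24}
|A + A| = 9

|A + A| = 9


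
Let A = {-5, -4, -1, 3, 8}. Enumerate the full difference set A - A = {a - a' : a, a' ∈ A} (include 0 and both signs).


A - A = {a - a' : a, a' ∈ A}.
Compute a - a' for each ordered pair (a, a'):
a = -5: -5--5=0, -5--4=-1, -5--1=-4, -5-3=-8, -5-8=-13
a = -4: -4--5=1, -4--4=0, -4--1=-3, -4-3=-7, -4-8=-12
a = -1: -1--5=4, -1--4=3, -1--1=0, -1-3=-4, -1-8=-9
a = 3: 3--5=8, 3--4=7, 3--1=4, 3-3=0, 3-8=-5
a = 8: 8--5=13, 8--4=12, 8--1=9, 8-3=5, 8-8=0
Collecting distinct values (and noting 0 appears from a-a):
A - A = {-13, -12, -9, -8, -7, -5, -4, -3, -1, 0, 1, 3, 4, 5, 7, 8, 9, 12, 13}
|A - A| = 19

A - A = {-13, -12, -9, -8, -7, -5, -4, -3, -1, 0, 1, 3, 4, 5, 7, 8, 9, 12, 13}


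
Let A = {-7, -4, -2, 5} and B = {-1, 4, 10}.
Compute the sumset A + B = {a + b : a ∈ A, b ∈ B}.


A + B = {a + b : a ∈ A, b ∈ B}.
Enumerate all |A|·|B| = 4·3 = 12 pairs (a, b) and collect distinct sums.
a = -7: -7+-1=-8, -7+4=-3, -7+10=3
a = -4: -4+-1=-5, -4+4=0, -4+10=6
a = -2: -2+-1=-3, -2+4=2, -2+10=8
a = 5: 5+-1=4, 5+4=9, 5+10=15
Collecting distinct sums: A + B = {-8, -5, -3, 0, 2, 3, 4, 6, 8, 9, 15}
|A + B| = 11

A + B = {-8, -5, -3, 0, 2, 3, 4, 6, 8, 9, 15}


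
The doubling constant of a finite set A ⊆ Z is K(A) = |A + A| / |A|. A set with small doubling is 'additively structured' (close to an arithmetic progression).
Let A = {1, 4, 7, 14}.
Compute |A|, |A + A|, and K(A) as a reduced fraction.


|A| = 4.
Compute A + A by enumerating all 16 pairs.
A + A = {2, 5, 8, 11, 14, 15, 18, 21, 28}, so |A + A| = 9.
K = |A + A| / |A| = 9/4 (already in lowest terms) ≈ 2.2500.
Reference: AP of size 4 gives K = 7/4 ≈ 1.7500; a fully generic set of size 4 gives K ≈ 2.5000.

|A| = 4, |A + A| = 9, K = 9/4.


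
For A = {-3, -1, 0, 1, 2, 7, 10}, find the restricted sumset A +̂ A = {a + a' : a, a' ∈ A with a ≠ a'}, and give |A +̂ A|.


Restricted sumset: A +̂ A = {a + a' : a ∈ A, a' ∈ A, a ≠ a'}.
Equivalently, take A + A and drop any sum 2a that is achievable ONLY as a + a for a ∈ A (i.e. sums representable only with equal summands).
Enumerate pairs (a, a') with a < a' (symmetric, so each unordered pair gives one sum; this covers all a ≠ a'):
  -3 + -1 = -4
  -3 + 0 = -3
  -3 + 1 = -2
  -3 + 2 = -1
  -3 + 7 = 4
  -3 + 10 = 7
  -1 + 0 = -1
  -1 + 1 = 0
  -1 + 2 = 1
  -1 + 7 = 6
  -1 + 10 = 9
  0 + 1 = 1
  0 + 2 = 2
  0 + 7 = 7
  0 + 10 = 10
  1 + 2 = 3
  1 + 7 = 8
  1 + 10 = 11
  2 + 7 = 9
  2 + 10 = 12
  7 + 10 = 17
Collected distinct sums: {-4, -3, -2, -1, 0, 1, 2, 3, 4, 6, 7, 8, 9, 10, 11, 12, 17}
|A +̂ A| = 17
(Reference bound: |A +̂ A| ≥ 2|A| - 3 for |A| ≥ 2, with |A| = 7 giving ≥ 11.)

|A +̂ A| = 17


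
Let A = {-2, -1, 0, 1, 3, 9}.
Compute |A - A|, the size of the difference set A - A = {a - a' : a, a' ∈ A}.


A - A = {a - a' : a, a' ∈ A}; |A| = 6.
Bounds: 2|A|-1 ≤ |A - A| ≤ |A|² - |A| + 1, i.e. 11 ≤ |A - A| ≤ 31.
Note: 0 ∈ A - A always (from a - a). The set is symmetric: if d ∈ A - A then -d ∈ A - A.
Enumerate nonzero differences d = a - a' with a > a' (then include -d):
Positive differences: {1, 2, 3, 4, 5, 6, 8, 9, 10, 11}
Full difference set: {0} ∪ (positive diffs) ∪ (negative diffs).
|A - A| = 1 + 2·10 = 21 (matches direct enumeration: 21).

|A - A| = 21


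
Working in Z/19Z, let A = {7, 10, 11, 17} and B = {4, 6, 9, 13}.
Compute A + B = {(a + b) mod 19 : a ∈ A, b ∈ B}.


Work in Z/19Z: reduce every sum a + b modulo 19.
Enumerate all 16 pairs:
a = 7: 7+4=11, 7+6=13, 7+9=16, 7+13=1
a = 10: 10+4=14, 10+6=16, 10+9=0, 10+13=4
a = 11: 11+4=15, 11+6=17, 11+9=1, 11+13=5
a = 17: 17+4=2, 17+6=4, 17+9=7, 17+13=11
Distinct residues collected: {0, 1, 2, 4, 5, 7, 11, 13, 14, 15, 16, 17}
|A + B| = 12 (out of 19 total residues).

A + B = {0, 1, 2, 4, 5, 7, 11, 13, 14, 15, 16, 17}


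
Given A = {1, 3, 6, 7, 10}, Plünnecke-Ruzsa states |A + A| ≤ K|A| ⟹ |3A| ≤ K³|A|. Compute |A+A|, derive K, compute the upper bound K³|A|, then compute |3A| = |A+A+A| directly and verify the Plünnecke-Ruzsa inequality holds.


|A| = 5.
Step 1: Compute A + A by enumerating all 25 pairs.
A + A = {2, 4, 6, 7, 8, 9, 10, 11, 12, 13, 14, 16, 17, 20}, so |A + A| = 14.
Step 2: Doubling constant K = |A + A|/|A| = 14/5 = 14/5 ≈ 2.8000.
Step 3: Plünnecke-Ruzsa gives |3A| ≤ K³·|A| = (2.8000)³ · 5 ≈ 109.7600.
Step 4: Compute 3A = A + A + A directly by enumerating all triples (a,b,c) ∈ A³; |3A| = 23.
Step 5: Check 23 ≤ 109.7600? Yes ✓.

K = 14/5, Plünnecke-Ruzsa bound K³|A| ≈ 109.7600, |3A| = 23, inequality holds.


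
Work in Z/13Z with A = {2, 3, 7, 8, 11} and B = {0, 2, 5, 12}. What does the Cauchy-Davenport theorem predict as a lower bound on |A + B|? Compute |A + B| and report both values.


Cauchy-Davenport: |A + B| ≥ min(p, |A| + |B| - 1) for A, B nonempty in Z/pZ.
|A| = 5, |B| = 4, p = 13.
CD lower bound = min(13, 5 + 4 - 1) = min(13, 8) = 8.
Compute A + B mod 13 directly:
a = 2: 2+0=2, 2+2=4, 2+5=7, 2+12=1
a = 3: 3+0=3, 3+2=5, 3+5=8, 3+12=2
a = 7: 7+0=7, 7+2=9, 7+5=12, 7+12=6
a = 8: 8+0=8, 8+2=10, 8+5=0, 8+12=7
a = 11: 11+0=11, 11+2=0, 11+5=3, 11+12=10
A + B = {0, 1, 2, 3, 4, 5, 6, 7, 8, 9, 10, 11, 12}, so |A + B| = 13.
Verify: 13 ≥ 8? Yes ✓.

CD lower bound = 8, actual |A + B| = 13.


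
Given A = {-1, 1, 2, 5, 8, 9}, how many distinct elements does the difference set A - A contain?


A - A = {a - a' : a, a' ∈ A}; |A| = 6.
Bounds: 2|A|-1 ≤ |A - A| ≤ |A|² - |A| + 1, i.e. 11 ≤ |A - A| ≤ 31.
Note: 0 ∈ A - A always (from a - a). The set is symmetric: if d ∈ A - A then -d ∈ A - A.
Enumerate nonzero differences d = a - a' with a > a' (then include -d):
Positive differences: {1, 2, 3, 4, 6, 7, 8, 9, 10}
Full difference set: {0} ∪ (positive diffs) ∪ (negative diffs).
|A - A| = 1 + 2·9 = 19 (matches direct enumeration: 19).

|A - A| = 19


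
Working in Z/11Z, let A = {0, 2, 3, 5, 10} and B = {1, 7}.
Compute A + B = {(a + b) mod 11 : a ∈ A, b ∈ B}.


Work in Z/11Z: reduce every sum a + b modulo 11.
Enumerate all 10 pairs:
a = 0: 0+1=1, 0+7=7
a = 2: 2+1=3, 2+7=9
a = 3: 3+1=4, 3+7=10
a = 5: 5+1=6, 5+7=1
a = 10: 10+1=0, 10+7=6
Distinct residues collected: {0, 1, 3, 4, 6, 7, 9, 10}
|A + B| = 8 (out of 11 total residues).

A + B = {0, 1, 3, 4, 6, 7, 9, 10}


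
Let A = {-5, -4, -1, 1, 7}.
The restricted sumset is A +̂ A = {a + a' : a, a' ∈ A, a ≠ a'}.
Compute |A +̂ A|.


Restricted sumset: A +̂ A = {a + a' : a ∈ A, a' ∈ A, a ≠ a'}.
Equivalently, take A + A and drop any sum 2a that is achievable ONLY as a + a for a ∈ A (i.e. sums representable only with equal summands).
Enumerate pairs (a, a') with a < a' (symmetric, so each unordered pair gives one sum; this covers all a ≠ a'):
  -5 + -4 = -9
  -5 + -1 = -6
  -5 + 1 = -4
  -5 + 7 = 2
  -4 + -1 = -5
  -4 + 1 = -3
  -4 + 7 = 3
  -1 + 1 = 0
  -1 + 7 = 6
  1 + 7 = 8
Collected distinct sums: {-9, -6, -5, -4, -3, 0, 2, 3, 6, 8}
|A +̂ A| = 10
(Reference bound: |A +̂ A| ≥ 2|A| - 3 for |A| ≥ 2, with |A| = 5 giving ≥ 7.)

|A +̂ A| = 10


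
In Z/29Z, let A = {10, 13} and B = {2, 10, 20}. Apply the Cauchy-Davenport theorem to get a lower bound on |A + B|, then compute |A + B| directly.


Cauchy-Davenport: |A + B| ≥ min(p, |A| + |B| - 1) for A, B nonempty in Z/pZ.
|A| = 2, |B| = 3, p = 29.
CD lower bound = min(29, 2 + 3 - 1) = min(29, 4) = 4.
Compute A + B mod 29 directly:
a = 10: 10+2=12, 10+10=20, 10+20=1
a = 13: 13+2=15, 13+10=23, 13+20=4
A + B = {1, 4, 12, 15, 20, 23}, so |A + B| = 6.
Verify: 6 ≥ 4? Yes ✓.

CD lower bound = 4, actual |A + B| = 6.


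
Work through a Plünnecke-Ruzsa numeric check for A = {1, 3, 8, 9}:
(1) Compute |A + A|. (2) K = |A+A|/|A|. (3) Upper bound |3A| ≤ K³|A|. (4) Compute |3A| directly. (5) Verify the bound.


|A| = 4.
Step 1: Compute A + A by enumerating all 16 pairs.
A + A = {2, 4, 6, 9, 10, 11, 12, 16, 17, 18}, so |A + A| = 10.
Step 2: Doubling constant K = |A + A|/|A| = 10/4 = 10/4 ≈ 2.5000.
Step 3: Plünnecke-Ruzsa gives |3A| ≤ K³·|A| = (2.5000)³ · 4 ≈ 62.5000.
Step 4: Compute 3A = A + A + A directly by enumerating all triples (a,b,c) ∈ A³; |3A| = 19.
Step 5: Check 19 ≤ 62.5000? Yes ✓.

K = 10/4, Plünnecke-Ruzsa bound K³|A| ≈ 62.5000, |3A| = 19, inequality holds.


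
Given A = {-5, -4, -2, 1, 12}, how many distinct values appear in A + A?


A + A = {a + a' : a, a' ∈ A}; |A| = 5.
General bounds: 2|A| - 1 ≤ |A + A| ≤ |A|(|A|+1)/2, i.e. 9 ≤ |A + A| ≤ 15.
Lower bound 2|A|-1 is attained iff A is an arithmetic progression.
Enumerate sums a + a' for a ≤ a' (symmetric, so this suffices):
a = -5: -5+-5=-10, -5+-4=-9, -5+-2=-7, -5+1=-4, -5+12=7
a = -4: -4+-4=-8, -4+-2=-6, -4+1=-3, -4+12=8
a = -2: -2+-2=-4, -2+1=-1, -2+12=10
a = 1: 1+1=2, 1+12=13
a = 12: 12+12=24
Distinct sums: {-10, -9, -8, -7, -6, -4, -3, -1, 2, 7, 8, 10, 13, 24}
|A + A| = 14

|A + A| = 14


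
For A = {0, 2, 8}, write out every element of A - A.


A - A = {a - a' : a, a' ∈ A}.
Compute a - a' for each ordered pair (a, a'):
a = 0: 0-0=0, 0-2=-2, 0-8=-8
a = 2: 2-0=2, 2-2=0, 2-8=-6
a = 8: 8-0=8, 8-2=6, 8-8=0
Collecting distinct values (and noting 0 appears from a-a):
A - A = {-8, -6, -2, 0, 2, 6, 8}
|A - A| = 7

A - A = {-8, -6, -2, 0, 2, 6, 8}


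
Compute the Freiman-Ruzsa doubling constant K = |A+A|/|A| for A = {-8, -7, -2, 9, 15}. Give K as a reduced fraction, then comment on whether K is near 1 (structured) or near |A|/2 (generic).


|A| = 5.
Compute A + A by enumerating all 25 pairs.
A + A = {-16, -15, -14, -10, -9, -4, 1, 2, 7, 8, 13, 18, 24, 30}, so |A + A| = 14.
K = |A + A| / |A| = 14/5 (already in lowest terms) ≈ 2.8000.
Reference: AP of size 5 gives K = 9/5 ≈ 1.8000; a fully generic set of size 5 gives K ≈ 3.0000.

|A| = 5, |A + A| = 14, K = 14/5.


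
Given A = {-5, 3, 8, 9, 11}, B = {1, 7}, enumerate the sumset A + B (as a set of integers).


A + B = {a + b : a ∈ A, b ∈ B}.
Enumerate all |A|·|B| = 5·2 = 10 pairs (a, b) and collect distinct sums.
a = -5: -5+1=-4, -5+7=2
a = 3: 3+1=4, 3+7=10
a = 8: 8+1=9, 8+7=15
a = 9: 9+1=10, 9+7=16
a = 11: 11+1=12, 11+7=18
Collecting distinct sums: A + B = {-4, 2, 4, 9, 10, 12, 15, 16, 18}
|A + B| = 9

A + B = {-4, 2, 4, 9, 10, 12, 15, 16, 18}


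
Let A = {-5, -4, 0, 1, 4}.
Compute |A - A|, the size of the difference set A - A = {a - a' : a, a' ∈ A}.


A - A = {a - a' : a, a' ∈ A}; |A| = 5.
Bounds: 2|A|-1 ≤ |A - A| ≤ |A|² - |A| + 1, i.e. 9 ≤ |A - A| ≤ 21.
Note: 0 ∈ A - A always (from a - a). The set is symmetric: if d ∈ A - A then -d ∈ A - A.
Enumerate nonzero differences d = a - a' with a > a' (then include -d):
Positive differences: {1, 3, 4, 5, 6, 8, 9}
Full difference set: {0} ∪ (positive diffs) ∪ (negative diffs).
|A - A| = 1 + 2·7 = 15 (matches direct enumeration: 15).

|A - A| = 15


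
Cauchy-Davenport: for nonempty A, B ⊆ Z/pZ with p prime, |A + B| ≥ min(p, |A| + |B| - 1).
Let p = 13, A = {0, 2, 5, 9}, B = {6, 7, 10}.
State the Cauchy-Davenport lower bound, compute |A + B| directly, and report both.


Cauchy-Davenport: |A + B| ≥ min(p, |A| + |B| - 1) for A, B nonempty in Z/pZ.
|A| = 4, |B| = 3, p = 13.
CD lower bound = min(13, 4 + 3 - 1) = min(13, 6) = 6.
Compute A + B mod 13 directly:
a = 0: 0+6=6, 0+7=7, 0+10=10
a = 2: 2+6=8, 2+7=9, 2+10=12
a = 5: 5+6=11, 5+7=12, 5+10=2
a = 9: 9+6=2, 9+7=3, 9+10=6
A + B = {2, 3, 6, 7, 8, 9, 10, 11, 12}, so |A + B| = 9.
Verify: 9 ≥ 6? Yes ✓.

CD lower bound = 6, actual |A + B| = 9.
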